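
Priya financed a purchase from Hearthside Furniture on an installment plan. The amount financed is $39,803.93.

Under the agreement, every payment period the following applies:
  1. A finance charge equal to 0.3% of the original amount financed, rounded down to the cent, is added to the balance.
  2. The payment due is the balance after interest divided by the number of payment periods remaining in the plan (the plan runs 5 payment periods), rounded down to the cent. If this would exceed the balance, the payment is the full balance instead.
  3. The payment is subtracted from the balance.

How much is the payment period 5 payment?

Payment period 1: opening $39,803.93; interest $119.41 → $39,923.34; payment $7,984.66; balance $31,938.68
Payment period 2: opening $31,938.68; interest $119.41 → $32,058.09; payment $8,014.52; balance $24,043.57
Payment period 3: opening $24,043.57; interest $119.41 → $24,162.98; payment $8,054.32; balance $16,108.66
Payment period 4: opening $16,108.66; interest $119.41 → $16,228.07; payment $8,114.03; balance $8,114.04
Payment period 5: opening $8,114.04; interest $119.41 → $8,233.45; payment $8,233.45; balance $0.00

$8,233.45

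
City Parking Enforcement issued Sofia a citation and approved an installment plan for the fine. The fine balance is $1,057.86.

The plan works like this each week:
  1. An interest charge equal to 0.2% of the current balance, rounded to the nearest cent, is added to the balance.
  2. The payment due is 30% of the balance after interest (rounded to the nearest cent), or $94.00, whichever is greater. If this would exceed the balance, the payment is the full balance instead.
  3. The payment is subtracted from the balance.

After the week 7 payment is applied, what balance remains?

$0.00

Week 1: opening $1,057.86; interest $2.12 → $1,059.98; payment $317.99; balance $741.99
Week 2: opening $741.99; interest $1.48 → $743.47; payment $223.04; balance $520.43
Week 3: opening $520.43; interest $1.04 → $521.47; payment $156.44; balance $365.03
Week 4: opening $365.03; interest $0.73 → $365.76; payment $109.73; balance $256.03
Week 5: opening $256.03; interest $0.51 → $256.54; payment $94.00; balance $162.54
Week 6: opening $162.54; interest $0.33 → $162.87; payment $94.00; balance $68.87
Week 7: opening $68.87; interest $0.14 → $69.01; payment $69.01; balance $0.00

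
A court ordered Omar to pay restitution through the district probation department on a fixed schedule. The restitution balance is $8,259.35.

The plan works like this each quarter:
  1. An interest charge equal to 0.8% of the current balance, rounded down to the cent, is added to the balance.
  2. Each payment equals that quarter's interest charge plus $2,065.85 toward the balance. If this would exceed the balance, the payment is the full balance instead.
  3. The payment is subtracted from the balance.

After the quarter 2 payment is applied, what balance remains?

Quarter 1: opening $8,259.35; interest $66.07 → $8,325.42; payment $2,131.92; balance $6,193.50
Quarter 2: opening $6,193.50; interest $49.54 → $6,243.04; payment $2,115.39; balance $4,127.65

$4,127.65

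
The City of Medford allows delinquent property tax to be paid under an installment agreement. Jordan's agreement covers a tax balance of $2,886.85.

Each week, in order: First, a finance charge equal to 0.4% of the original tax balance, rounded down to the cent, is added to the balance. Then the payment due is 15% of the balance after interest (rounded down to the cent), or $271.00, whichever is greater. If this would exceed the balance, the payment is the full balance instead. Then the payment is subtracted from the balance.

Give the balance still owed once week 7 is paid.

Week 1: $2,886.85 +$11.54 interest = $2,898.39; pay $434.75 → $2,463.64
Week 2: $2,463.64 +$11.54 interest = $2,475.18; pay $371.27 → $2,103.91
Week 3: $2,103.91 +$11.54 interest = $2,115.45; pay $317.31 → $1,798.14
Week 4: $1,798.14 +$11.54 interest = $1,809.68; pay $271.45 → $1,538.23
Week 5: $1,538.23 +$11.54 interest = $1,549.77; pay $271.00 → $1,278.77
Week 6: $1,278.77 +$11.54 interest = $1,290.31; pay $271.00 → $1,019.31
Week 7: $1,019.31 +$11.54 interest = $1,030.85; pay $271.00 → $759.85

$759.85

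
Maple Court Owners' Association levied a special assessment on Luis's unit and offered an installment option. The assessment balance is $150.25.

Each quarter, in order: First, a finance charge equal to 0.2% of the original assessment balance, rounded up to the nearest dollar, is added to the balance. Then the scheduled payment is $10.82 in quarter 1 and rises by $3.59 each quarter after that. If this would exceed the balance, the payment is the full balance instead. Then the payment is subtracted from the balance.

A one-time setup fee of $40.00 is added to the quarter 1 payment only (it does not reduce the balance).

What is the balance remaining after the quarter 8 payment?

$0.00

Quarter 1: $150.25 +$1.00 interest = $151.25; pay $10.82 (+ $40.00 fee) → $140.43
Quarter 2: $140.43 +$1.00 interest = $141.43; pay $14.41 → $127.02
Quarter 3: $127.02 +$1.00 interest = $128.02; pay $18.00 → $110.02
Quarter 4: $110.02 +$1.00 interest = $111.02; pay $21.59 → $89.43
Quarter 5: $89.43 +$1.00 interest = $90.43; pay $25.18 → $65.25
Quarter 6: $65.25 +$1.00 interest = $66.25; pay $28.77 → $37.48
Quarter 7: $37.48 +$1.00 interest = $38.48; pay $32.36 → $6.12
Quarter 8: $6.12 +$1.00 interest = $7.12; pay $7.12 → $0.00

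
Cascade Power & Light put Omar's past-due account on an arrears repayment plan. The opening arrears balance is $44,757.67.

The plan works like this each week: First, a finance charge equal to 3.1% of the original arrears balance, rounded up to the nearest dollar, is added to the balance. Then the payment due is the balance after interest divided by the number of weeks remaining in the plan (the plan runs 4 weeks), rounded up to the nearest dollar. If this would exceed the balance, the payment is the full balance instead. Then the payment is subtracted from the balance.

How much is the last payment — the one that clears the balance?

$14,080.67

Week 1: $44,757.67 +$1,388.00 interest = $46,145.67; pay $11,537.00 → $34,608.67
Week 2: $34,608.67 +$1,388.00 interest = $35,996.67; pay $11,999.00 → $23,997.67
Week 3: $23,997.67 +$1,388.00 interest = $25,385.67; pay $12,693.00 → $12,692.67
Week 4: $12,692.67 +$1,388.00 interest = $14,080.67; pay $14,080.67 → $0.00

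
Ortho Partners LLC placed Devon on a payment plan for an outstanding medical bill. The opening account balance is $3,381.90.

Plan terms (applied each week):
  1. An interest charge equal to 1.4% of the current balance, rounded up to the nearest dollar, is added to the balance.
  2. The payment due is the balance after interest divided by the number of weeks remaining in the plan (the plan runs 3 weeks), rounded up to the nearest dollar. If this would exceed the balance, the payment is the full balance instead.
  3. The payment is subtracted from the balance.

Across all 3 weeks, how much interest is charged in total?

Week 1: opening $3,381.90; interest $48.00 → $3,429.90; payment $1,144.00; balance $2,285.90
Week 2: opening $2,285.90; interest $33.00 → $2,318.90; payment $1,160.00; balance $1,158.90
Week 3: opening $1,158.90; interest $17.00 → $1,175.90; payment $1,175.90; balance $0.00
Total interest: $48.00 + $33.00 + $17.00 = $98.00

$98.00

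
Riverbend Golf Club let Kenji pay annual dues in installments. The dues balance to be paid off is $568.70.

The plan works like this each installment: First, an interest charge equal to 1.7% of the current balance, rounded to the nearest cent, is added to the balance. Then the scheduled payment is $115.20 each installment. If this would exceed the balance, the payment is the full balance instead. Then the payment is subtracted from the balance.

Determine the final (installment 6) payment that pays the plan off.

Installment 1: $568.70 +$9.67 interest = $578.37; pay $115.20 → $463.17
Installment 2: $463.17 +$7.87 interest = $471.04; pay $115.20 → $355.84
Installment 3: $355.84 +$6.05 interest = $361.89; pay $115.20 → $246.69
Installment 4: $246.69 +$4.19 interest = $250.88; pay $115.20 → $135.68
Installment 5: $135.68 +$2.31 interest = $137.99; pay $115.20 → $22.79
Installment 6: $22.79 +$0.39 interest = $23.18; pay $23.18 → $0.00

$23.18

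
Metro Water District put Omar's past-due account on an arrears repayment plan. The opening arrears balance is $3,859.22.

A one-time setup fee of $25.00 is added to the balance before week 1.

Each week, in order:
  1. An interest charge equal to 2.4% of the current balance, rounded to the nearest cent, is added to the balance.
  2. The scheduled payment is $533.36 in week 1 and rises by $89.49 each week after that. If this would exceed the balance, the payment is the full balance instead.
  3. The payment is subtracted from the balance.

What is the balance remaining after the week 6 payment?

Week 1: $3,884.22 +$93.22 interest = $3,977.44; pay $533.36 → $3,444.08
Week 2: $3,444.08 +$82.66 interest = $3,526.74; pay $622.85 → $2,903.89
Week 3: $2,903.89 +$69.69 interest = $2,973.58; pay $712.34 → $2,261.24
Week 4: $2,261.24 +$54.27 interest = $2,315.51; pay $801.83 → $1,513.68
Week 5: $1,513.68 +$36.33 interest = $1,550.01; pay $891.32 → $658.69
Week 6: $658.69 +$15.81 interest = $674.50; pay $674.50 → $0.00

$0.00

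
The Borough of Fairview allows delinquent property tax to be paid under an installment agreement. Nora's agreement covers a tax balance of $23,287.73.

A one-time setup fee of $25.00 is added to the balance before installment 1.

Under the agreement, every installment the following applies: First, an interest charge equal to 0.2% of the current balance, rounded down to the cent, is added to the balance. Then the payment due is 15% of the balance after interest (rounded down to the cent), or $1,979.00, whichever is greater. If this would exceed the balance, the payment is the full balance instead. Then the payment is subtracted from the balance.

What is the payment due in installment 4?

$2,164.77

Installment 1: opening $23,312.73; interest $46.62 → $23,359.35; payment $3,503.90; balance $19,855.45
Installment 2: opening $19,855.45; interest $39.71 → $19,895.16; payment $2,984.27; balance $16,910.89
Installment 3: opening $16,910.89; interest $33.82 → $16,944.71; payment $2,541.70; balance $14,403.01
Installment 4: opening $14,403.01; interest $28.80 → $14,431.81; payment $2,164.77; balance $12,267.04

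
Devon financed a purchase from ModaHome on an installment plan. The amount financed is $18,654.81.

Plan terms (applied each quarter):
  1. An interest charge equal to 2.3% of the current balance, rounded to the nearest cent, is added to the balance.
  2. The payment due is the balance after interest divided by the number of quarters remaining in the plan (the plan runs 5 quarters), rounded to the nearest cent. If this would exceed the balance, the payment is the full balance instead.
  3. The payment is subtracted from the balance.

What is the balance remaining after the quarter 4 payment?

$4,086.23

Quarter 1: $18,654.81 +$429.06 interest = $19,083.87; pay $3,816.77 → $15,267.10
Quarter 2: $15,267.10 +$351.14 interest = $15,618.24; pay $3,904.56 → $11,713.68
Quarter 3: $11,713.68 +$269.41 interest = $11,983.09; pay $3,994.36 → $7,988.73
Quarter 4: $7,988.73 +$183.74 interest = $8,172.47; pay $4,086.24 → $4,086.23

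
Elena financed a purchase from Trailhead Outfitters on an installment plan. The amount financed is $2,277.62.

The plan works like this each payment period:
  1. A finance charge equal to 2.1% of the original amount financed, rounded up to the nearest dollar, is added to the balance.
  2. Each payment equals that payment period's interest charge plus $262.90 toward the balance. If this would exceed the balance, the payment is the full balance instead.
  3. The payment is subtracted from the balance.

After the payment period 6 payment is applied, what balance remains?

$700.22

Payment period 1: $2,277.62 +$48.00 interest = $2,325.62; pay $310.90 → $2,014.72
Payment period 2: $2,014.72 +$48.00 interest = $2,062.72; pay $310.90 → $1,751.82
Payment period 3: $1,751.82 +$48.00 interest = $1,799.82; pay $310.90 → $1,488.92
Payment period 4: $1,488.92 +$48.00 interest = $1,536.92; pay $310.90 → $1,226.02
Payment period 5: $1,226.02 +$48.00 interest = $1,274.02; pay $310.90 → $963.12
Payment period 6: $963.12 +$48.00 interest = $1,011.12; pay $310.90 → $700.22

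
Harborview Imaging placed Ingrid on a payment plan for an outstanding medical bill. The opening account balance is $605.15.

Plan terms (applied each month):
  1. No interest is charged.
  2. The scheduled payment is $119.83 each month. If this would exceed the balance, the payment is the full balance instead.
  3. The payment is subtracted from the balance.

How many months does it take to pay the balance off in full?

Month 1: $605.15 − $119.83 → $485.32
Month 2: $485.32 − $119.83 → $365.49
Month 3: $365.49 − $119.83 → $245.66
Month 4: $245.66 − $119.83 → $125.83
Month 5: $125.83 − $119.83 → $6.00
Month 6: $6.00 − $6.00 → $0.00
Balance reaches $0.00 in month 6.

6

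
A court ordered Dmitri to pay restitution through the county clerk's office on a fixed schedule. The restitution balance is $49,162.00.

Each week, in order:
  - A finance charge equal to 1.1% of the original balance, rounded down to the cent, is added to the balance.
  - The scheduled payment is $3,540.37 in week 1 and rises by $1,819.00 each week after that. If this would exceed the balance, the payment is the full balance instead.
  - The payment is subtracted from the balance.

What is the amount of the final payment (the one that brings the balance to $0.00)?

$4,420.24

Week 1: opening $49,162.00; interest $540.78 → $49,702.78; payment $3,540.37; balance $46,162.41
Week 2: opening $46,162.41; interest $540.78 → $46,703.19; payment $5,359.37; balance $41,343.82
Week 3: opening $41,343.82; interest $540.78 → $41,884.60; payment $7,178.37; balance $34,706.23
Week 4: opening $34,706.23; interest $540.78 → $35,247.01; payment $8,997.37; balance $26,249.64
Week 5: opening $26,249.64; interest $540.78 → $26,790.42; payment $10,816.37; balance $15,974.05
Week 6: opening $15,974.05; interest $540.78 → $16,514.83; payment $12,635.37; balance $3,879.46
Week 7: opening $3,879.46; interest $540.78 → $4,420.24; payment $4,420.24; balance $0.00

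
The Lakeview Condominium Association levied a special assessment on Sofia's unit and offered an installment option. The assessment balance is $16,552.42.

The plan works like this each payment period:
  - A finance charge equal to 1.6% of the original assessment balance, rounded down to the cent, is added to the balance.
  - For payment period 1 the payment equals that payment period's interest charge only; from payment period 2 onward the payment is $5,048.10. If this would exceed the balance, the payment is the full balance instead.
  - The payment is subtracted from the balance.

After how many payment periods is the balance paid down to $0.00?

5

Payment period 1: opening $16,552.42; interest $264.83 → $16,817.25; payment $264.83; balance $16,552.42
Payment period 2: opening $16,552.42; interest $264.83 → $16,817.25; payment $5,048.10; balance $11,769.15
Payment period 3: opening $11,769.15; interest $264.83 → $12,033.98; payment $5,048.10; balance $6,985.88
Payment period 4: opening $6,985.88; interest $264.83 → $7,250.71; payment $5,048.10; balance $2,202.61
Payment period 5: opening $2,202.61; interest $264.83 → $2,467.44; payment $2,467.44; balance $0.00
Balance reaches $0.00 in payment period 5.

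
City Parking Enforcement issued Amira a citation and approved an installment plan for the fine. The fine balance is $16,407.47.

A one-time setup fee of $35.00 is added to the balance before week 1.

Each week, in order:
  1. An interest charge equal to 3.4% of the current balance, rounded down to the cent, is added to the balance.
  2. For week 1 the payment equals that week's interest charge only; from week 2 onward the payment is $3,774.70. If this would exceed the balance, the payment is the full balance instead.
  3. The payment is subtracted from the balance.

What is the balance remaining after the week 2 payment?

Week 1: opening $16,442.47; interest $559.04 → $17,001.51; payment $559.04; balance $16,442.47
Week 2: opening $16,442.47; interest $559.04 → $17,001.51; payment $3,774.70; balance $13,226.81

$13,226.81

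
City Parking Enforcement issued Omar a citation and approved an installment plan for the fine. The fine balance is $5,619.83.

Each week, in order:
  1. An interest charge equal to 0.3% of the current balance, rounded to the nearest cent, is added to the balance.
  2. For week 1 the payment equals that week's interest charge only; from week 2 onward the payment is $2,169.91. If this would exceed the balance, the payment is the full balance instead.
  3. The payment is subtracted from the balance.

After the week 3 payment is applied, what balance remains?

$1,307.27

Week 1: opening $5,619.83; interest $16.86 → $5,636.69; payment $16.86; balance $5,619.83
Week 2: opening $5,619.83; interest $16.86 → $5,636.69; payment $2,169.91; balance $3,466.78
Week 3: opening $3,466.78; interest $10.40 → $3,477.18; payment $2,169.91; balance $1,307.27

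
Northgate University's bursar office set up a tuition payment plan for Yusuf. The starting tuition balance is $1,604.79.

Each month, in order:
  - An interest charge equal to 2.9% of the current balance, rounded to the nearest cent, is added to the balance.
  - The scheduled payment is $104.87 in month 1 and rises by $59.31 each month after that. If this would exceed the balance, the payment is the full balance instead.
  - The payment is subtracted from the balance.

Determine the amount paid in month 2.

# | Opening | Interest | Payment | End bal
1 | $1,604.79 | $46.54 | $104.87 | $1,546.46
2 | $1,546.46 | $44.85 | $164.18 | $1,427.13

$164.18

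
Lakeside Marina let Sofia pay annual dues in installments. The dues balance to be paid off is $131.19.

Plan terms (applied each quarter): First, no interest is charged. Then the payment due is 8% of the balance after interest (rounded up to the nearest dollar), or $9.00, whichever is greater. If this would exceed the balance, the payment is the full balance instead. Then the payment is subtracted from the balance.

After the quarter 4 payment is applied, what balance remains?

Quarter 1: $131.19 − $11.00 → $120.19
Quarter 2: $120.19 − $10.00 → $110.19
Quarter 3: $110.19 − $9.00 → $101.19
Quarter 4: $101.19 − $9.00 → $92.19

$92.19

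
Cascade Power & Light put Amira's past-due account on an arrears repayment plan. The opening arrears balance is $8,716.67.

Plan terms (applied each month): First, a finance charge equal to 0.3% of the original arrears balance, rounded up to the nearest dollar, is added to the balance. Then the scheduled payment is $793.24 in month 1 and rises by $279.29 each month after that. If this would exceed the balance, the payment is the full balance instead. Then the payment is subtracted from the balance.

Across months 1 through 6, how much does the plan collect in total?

Month 1: $8,716.67 +$27.00 interest = $8,743.67; pay $793.24 → $7,950.43
Month 2: $7,950.43 +$27.00 interest = $7,977.43; pay $1,072.53 → $6,904.90
Month 3: $6,904.90 +$27.00 interest = $6,931.90; pay $1,351.82 → $5,580.08
Month 4: $5,580.08 +$27.00 interest = $5,607.08; pay $1,631.11 → $3,975.97
Month 5: $3,975.97 +$27.00 interest = $4,002.97; pay $1,910.40 → $2,092.57
Month 6: $2,092.57 +$27.00 interest = $2,119.57; pay $2,119.57 → $0.00
Total paid: $8,878.67

$8,878.67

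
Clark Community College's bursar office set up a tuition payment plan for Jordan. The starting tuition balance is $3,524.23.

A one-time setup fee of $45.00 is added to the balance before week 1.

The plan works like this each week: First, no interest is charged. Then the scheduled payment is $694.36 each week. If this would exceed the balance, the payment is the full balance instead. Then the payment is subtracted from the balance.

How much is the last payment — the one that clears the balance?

$97.43

Week 1: opening $3,569.23; payment $694.36; balance $2,874.87
Week 2: opening $2,874.87; payment $694.36; balance $2,180.51
Week 3: opening $2,180.51; payment $694.36; balance $1,486.15
Week 4: opening $1,486.15; payment $694.36; balance $791.79
Week 5: opening $791.79; payment $694.36; balance $97.43
Week 6: opening $97.43; payment $97.43; balance $0.00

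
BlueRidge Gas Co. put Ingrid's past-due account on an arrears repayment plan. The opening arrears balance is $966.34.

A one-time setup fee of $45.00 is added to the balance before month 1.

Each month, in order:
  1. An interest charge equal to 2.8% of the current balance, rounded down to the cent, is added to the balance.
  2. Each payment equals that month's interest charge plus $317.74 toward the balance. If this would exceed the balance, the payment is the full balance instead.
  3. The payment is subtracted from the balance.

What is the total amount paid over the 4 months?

Month 1: opening $1,011.34; interest $28.31 → $1,039.65; payment $346.05; balance $693.60
Month 2: opening $693.60; interest $19.42 → $713.02; payment $337.16; balance $375.86
Month 3: opening $375.86; interest $10.52 → $386.38; payment $328.26; balance $58.12
Month 4: opening $58.12; interest $1.62 → $59.74; payment $59.74; balance $0.00
Total paid: $1,071.21

$1,071.21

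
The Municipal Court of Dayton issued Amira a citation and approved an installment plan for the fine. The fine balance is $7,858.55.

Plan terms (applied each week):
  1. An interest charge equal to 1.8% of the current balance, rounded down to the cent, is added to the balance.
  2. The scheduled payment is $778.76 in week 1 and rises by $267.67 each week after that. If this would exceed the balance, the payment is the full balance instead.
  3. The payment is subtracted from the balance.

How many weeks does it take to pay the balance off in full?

Week 1: opening $7,858.55; interest $141.45 → $8,000.00; payment $778.76; balance $7,221.24
Week 2: opening $7,221.24; interest $129.98 → $7,351.22; payment $1,046.43; balance $6,304.79
Week 3: opening $6,304.79; interest $113.48 → $6,418.27; payment $1,314.10; balance $5,104.17
Week 4: opening $5,104.17; interest $91.87 → $5,196.04; payment $1,581.77; balance $3,614.27
Week 5: opening $3,614.27; interest $65.05 → $3,679.32; payment $1,849.44; balance $1,829.88
Week 6: opening $1,829.88; interest $32.93 → $1,862.81; payment $1,862.81; balance $0.00
Balance reaches $0.00 in week 6.

6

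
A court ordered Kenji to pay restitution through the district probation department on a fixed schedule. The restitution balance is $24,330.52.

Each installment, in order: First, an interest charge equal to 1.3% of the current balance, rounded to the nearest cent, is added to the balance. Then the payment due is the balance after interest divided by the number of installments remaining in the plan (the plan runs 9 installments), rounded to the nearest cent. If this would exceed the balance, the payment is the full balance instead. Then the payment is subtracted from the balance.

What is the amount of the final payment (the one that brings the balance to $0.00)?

$3,036.64

# | Opening | Interest | Payment | End bal
1 | $24,330.52 | $316.30 | $2,738.54 | $21,908.28
2 | $21,908.28 | $284.81 | $2,774.14 | $19,418.95
3 | $19,418.95 | $252.45 | $2,810.20 | $16,861.20
4 | $16,861.20 | $219.20 | $2,846.73 | $14,233.67
5 | $14,233.67 | $185.04 | $2,883.74 | $11,534.97
6 | $11,534.97 | $149.95 | $2,921.23 | $8,763.69
7 | $8,763.69 | $113.93 | $2,959.21 | $5,918.41
8 | $5,918.41 | $76.94 | $2,997.68 | $2,997.67
9 | $2,997.67 | $38.97 | $3,036.64 | $0.00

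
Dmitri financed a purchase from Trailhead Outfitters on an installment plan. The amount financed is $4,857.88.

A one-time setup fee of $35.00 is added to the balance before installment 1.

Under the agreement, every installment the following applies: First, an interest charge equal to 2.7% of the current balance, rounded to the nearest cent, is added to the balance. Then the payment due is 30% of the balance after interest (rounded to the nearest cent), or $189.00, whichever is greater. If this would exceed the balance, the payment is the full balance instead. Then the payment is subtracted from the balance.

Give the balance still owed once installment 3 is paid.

Installment 1: $4,892.88 +$132.11 interest = $5,024.99; pay $1,507.50 → $3,517.49
Installment 2: $3,517.49 +$94.97 interest = $3,612.46; pay $1,083.74 → $2,528.72
Installment 3: $2,528.72 +$68.28 interest = $2,597.00; pay $779.10 → $1,817.90

$1,817.90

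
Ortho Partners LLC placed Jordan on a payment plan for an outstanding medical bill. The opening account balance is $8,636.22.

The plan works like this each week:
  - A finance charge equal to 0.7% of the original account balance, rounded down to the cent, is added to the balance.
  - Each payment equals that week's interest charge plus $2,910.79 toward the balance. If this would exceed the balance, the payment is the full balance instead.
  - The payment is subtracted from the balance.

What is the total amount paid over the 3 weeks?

# | Opening | Interest | Payment | End bal
1 | $8,636.22 | $60.45 | $2,971.24 | $5,725.43
2 | $5,725.43 | $60.45 | $2,971.24 | $2,814.64
3 | $2,814.64 | $60.45 | $2,875.09 | $0.00
Total paid: $8,817.57

$8,817.57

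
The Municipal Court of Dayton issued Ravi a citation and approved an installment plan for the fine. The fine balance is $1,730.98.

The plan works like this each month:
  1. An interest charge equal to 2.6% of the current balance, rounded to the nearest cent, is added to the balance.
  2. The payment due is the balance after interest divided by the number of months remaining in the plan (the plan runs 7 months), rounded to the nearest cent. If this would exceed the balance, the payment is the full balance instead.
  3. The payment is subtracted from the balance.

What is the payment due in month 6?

$288.46

Month 1: opening $1,730.98; interest $45.01 → $1,775.99; payment $253.71; balance $1,522.28
Month 2: opening $1,522.28; interest $39.58 → $1,561.86; payment $260.31; balance $1,301.55
Month 3: opening $1,301.55; interest $33.84 → $1,335.39; payment $267.08; balance $1,068.31
Month 4: opening $1,068.31; interest $27.78 → $1,096.09; payment $274.02; balance $822.07
Month 5: opening $822.07; interest $21.37 → $843.44; payment $281.15; balance $562.29
Month 6: opening $562.29; interest $14.62 → $576.91; payment $288.46; balance $288.45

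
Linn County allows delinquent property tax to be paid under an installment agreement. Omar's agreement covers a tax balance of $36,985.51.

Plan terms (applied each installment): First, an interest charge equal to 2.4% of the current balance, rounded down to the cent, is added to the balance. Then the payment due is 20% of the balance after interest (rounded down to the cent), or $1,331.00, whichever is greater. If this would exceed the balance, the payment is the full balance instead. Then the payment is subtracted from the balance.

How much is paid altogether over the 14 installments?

Installment 1: opening $36,985.51; interest $887.65 → $37,873.16; payment $7,574.63; balance $30,298.53
Installment 2: opening $30,298.53; interest $727.16 → $31,025.69; payment $6,205.13; balance $24,820.56
Installment 3: opening $24,820.56; interest $595.69 → $25,416.25; payment $5,083.25; balance $20,333.00
Installment 4: opening $20,333.00; interest $487.99 → $20,820.99; payment $4,164.19; balance $16,656.80
Installment 5: opening $16,656.80; interest $399.76 → $17,056.56; payment $3,411.31; balance $13,645.25
Installment 6: opening $13,645.25; interest $327.48 → $13,972.73; payment $2,794.54; balance $11,178.19
Installment 7: opening $11,178.19; interest $268.27 → $11,446.46; payment $2,289.29; balance $9,157.17
Installment 8: opening $9,157.17; interest $219.77 → $9,376.94; payment $1,875.38; balance $7,501.56
Installment 9: opening $7,501.56; interest $180.03 → $7,681.59; payment $1,536.31; balance $6,145.28
Installment 10: opening $6,145.28; interest $147.48 → $6,292.76; payment $1,331.00; balance $4,961.76
Installment 11: opening $4,961.76; interest $119.08 → $5,080.84; payment $1,331.00; balance $3,749.84
Installment 12: opening $3,749.84; interest $89.99 → $3,839.83; payment $1,331.00; balance $2,508.83
Installment 13: opening $2,508.83; interest $60.21 → $2,569.04; payment $1,331.00; balance $1,238.04
Installment 14: opening $1,238.04; interest $29.71 → $1,267.75; payment $1,267.75; balance $0.00
Total paid: $41,525.78

$41,525.78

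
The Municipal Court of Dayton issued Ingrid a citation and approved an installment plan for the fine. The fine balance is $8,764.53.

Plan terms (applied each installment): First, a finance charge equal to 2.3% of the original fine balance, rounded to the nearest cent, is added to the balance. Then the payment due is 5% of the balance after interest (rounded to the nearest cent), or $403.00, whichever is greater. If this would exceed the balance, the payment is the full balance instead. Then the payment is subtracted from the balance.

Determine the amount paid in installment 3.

$424.25

Installment 1: $8,764.53 +$201.58 interest = $8,966.11; pay $448.31 → $8,517.80
Installment 2: $8,517.80 +$201.58 interest = $8,719.38; pay $435.97 → $8,283.41
Installment 3: $8,283.41 +$201.58 interest = $8,484.99; pay $424.25 → $8,060.74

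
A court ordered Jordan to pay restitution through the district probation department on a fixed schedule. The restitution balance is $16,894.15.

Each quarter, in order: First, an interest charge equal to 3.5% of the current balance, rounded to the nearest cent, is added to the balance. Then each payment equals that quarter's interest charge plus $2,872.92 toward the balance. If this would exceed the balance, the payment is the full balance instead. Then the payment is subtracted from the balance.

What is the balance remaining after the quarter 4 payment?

$5,402.47

# | Opening | Interest | Payment | End bal
1 | $16,894.15 | $591.30 | $3,464.22 | $14,021.23
2 | $14,021.23 | $490.74 | $3,363.66 | $11,148.31
3 | $11,148.31 | $390.19 | $3,263.11 | $8,275.39
4 | $8,275.39 | $289.64 | $3,162.56 | $5,402.47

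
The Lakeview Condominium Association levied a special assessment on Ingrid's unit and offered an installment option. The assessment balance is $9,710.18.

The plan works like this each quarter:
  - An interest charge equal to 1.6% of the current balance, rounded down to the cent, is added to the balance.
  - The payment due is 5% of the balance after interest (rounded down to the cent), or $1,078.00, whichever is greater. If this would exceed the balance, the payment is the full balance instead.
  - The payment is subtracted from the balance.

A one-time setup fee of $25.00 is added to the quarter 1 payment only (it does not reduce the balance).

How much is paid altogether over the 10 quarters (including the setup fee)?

Quarter 1: opening $9,710.18; interest $155.36 → $9,865.54; payment $1,078.00 (+ $25.00 fee); balance $8,787.54
Quarter 2: opening $8,787.54; interest $140.60 → $8,928.14; payment $1,078.00; balance $7,850.14
Quarter 3: opening $7,850.14; interest $125.60 → $7,975.74; payment $1,078.00; balance $6,897.74
Quarter 4: opening $6,897.74; interest $110.36 → $7,008.10; payment $1,078.00; balance $5,930.10
Quarter 5: opening $5,930.10; interest $94.88 → $6,024.98; payment $1,078.00; balance $4,946.98
Quarter 6: opening $4,946.98; interest $79.15 → $5,026.13; payment $1,078.00; balance $3,948.13
Quarter 7: opening $3,948.13; interest $63.17 → $4,011.30; payment $1,078.00; balance $2,933.30
Quarter 8: opening $2,933.30; interest $46.93 → $2,980.23; payment $1,078.00; balance $1,902.23
Quarter 9: opening $1,902.23; interest $30.43 → $1,932.66; payment $1,078.00; balance $854.66
Quarter 10: opening $854.66; interest $13.67 → $868.33; payment $868.33; balance $0.00
Total paid: $10,595.33

$10,595.33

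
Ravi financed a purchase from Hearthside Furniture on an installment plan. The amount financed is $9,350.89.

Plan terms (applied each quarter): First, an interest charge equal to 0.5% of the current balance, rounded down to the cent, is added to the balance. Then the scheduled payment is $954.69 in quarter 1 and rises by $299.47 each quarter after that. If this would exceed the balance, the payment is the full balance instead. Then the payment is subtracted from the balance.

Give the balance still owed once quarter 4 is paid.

# | Opening | Interest | Payment | End bal
1 | $9,350.89 | $46.75 | $954.69 | $8,442.95
2 | $8,442.95 | $42.21 | $1,254.16 | $7,231.00
3 | $7,231.00 | $36.15 | $1,553.63 | $5,713.52
4 | $5,713.52 | $28.56 | $1,853.10 | $3,888.98

$3,888.98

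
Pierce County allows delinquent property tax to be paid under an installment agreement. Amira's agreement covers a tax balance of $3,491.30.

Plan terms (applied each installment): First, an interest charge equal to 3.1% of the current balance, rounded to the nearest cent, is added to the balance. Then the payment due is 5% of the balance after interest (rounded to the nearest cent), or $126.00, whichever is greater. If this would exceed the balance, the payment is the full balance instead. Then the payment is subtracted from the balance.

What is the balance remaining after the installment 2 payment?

$3,349.28

Installment 1: $3,491.30 +$108.23 interest = $3,599.53; pay $179.98 → $3,419.55
Installment 2: $3,419.55 +$106.01 interest = $3,525.56; pay $176.28 → $3,349.28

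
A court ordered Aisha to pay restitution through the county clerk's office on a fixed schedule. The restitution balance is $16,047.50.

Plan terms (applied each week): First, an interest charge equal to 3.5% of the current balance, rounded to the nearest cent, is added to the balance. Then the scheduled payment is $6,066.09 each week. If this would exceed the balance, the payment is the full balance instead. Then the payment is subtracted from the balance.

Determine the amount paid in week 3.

$5,015.60

# | Opening | Interest | Payment | End bal
1 | $16,047.50 | $561.66 | $6,066.09 | $10,543.07
2 | $10,543.07 | $369.01 | $6,066.09 | $4,845.99
3 | $4,845.99 | $169.61 | $5,015.60 | $0.00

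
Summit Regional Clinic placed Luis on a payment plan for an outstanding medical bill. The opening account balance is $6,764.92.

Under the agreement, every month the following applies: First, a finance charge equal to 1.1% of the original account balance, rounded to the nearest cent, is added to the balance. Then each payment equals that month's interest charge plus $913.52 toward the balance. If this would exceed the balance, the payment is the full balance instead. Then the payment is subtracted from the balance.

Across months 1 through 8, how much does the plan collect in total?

Month 1: opening $6,764.92; interest $74.41 → $6,839.33; payment $987.93; balance $5,851.40
Month 2: opening $5,851.40; interest $74.41 → $5,925.81; payment $987.93; balance $4,937.88
Month 3: opening $4,937.88; interest $74.41 → $5,012.29; payment $987.93; balance $4,024.36
Month 4: opening $4,024.36; interest $74.41 → $4,098.77; payment $987.93; balance $3,110.84
Month 5: opening $3,110.84; interest $74.41 → $3,185.25; payment $987.93; balance $2,197.32
Month 6: opening $2,197.32; interest $74.41 → $2,271.73; payment $987.93; balance $1,283.80
Month 7: opening $1,283.80; interest $74.41 → $1,358.21; payment $987.93; balance $370.28
Month 8: opening $370.28; interest $74.41 → $444.69; payment $444.69; balance $0.00
Total paid: $7,360.20

$7,360.20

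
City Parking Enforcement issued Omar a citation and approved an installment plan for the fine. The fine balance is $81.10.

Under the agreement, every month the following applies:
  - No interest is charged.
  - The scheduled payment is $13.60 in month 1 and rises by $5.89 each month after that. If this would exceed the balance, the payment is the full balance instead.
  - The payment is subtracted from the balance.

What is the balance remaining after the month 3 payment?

# | Opening | Payment | End bal
1 | $81.10 | $13.60 | $67.50
2 | $67.50 | $19.49 | $48.01
3 | $48.01 | $25.38 | $22.63

$22.63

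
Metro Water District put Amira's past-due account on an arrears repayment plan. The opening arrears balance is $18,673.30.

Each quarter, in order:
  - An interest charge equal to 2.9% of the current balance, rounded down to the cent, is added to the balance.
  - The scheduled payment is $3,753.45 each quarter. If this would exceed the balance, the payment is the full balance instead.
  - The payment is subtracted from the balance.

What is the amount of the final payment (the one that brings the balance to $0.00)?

$1,702.76

Quarter 1: $18,673.30 +$541.52 interest = $19,214.82; pay $3,753.45 → $15,461.37
Quarter 2: $15,461.37 +$448.37 interest = $15,909.74; pay $3,753.45 → $12,156.29
Quarter 3: $12,156.29 +$352.53 interest = $12,508.82; pay $3,753.45 → $8,755.37
Quarter 4: $8,755.37 +$253.90 interest = $9,009.27; pay $3,753.45 → $5,255.82
Quarter 5: $5,255.82 +$152.41 interest = $5,408.23; pay $3,753.45 → $1,654.78
Quarter 6: $1,654.78 +$47.98 interest = $1,702.76; pay $1,702.76 → $0.00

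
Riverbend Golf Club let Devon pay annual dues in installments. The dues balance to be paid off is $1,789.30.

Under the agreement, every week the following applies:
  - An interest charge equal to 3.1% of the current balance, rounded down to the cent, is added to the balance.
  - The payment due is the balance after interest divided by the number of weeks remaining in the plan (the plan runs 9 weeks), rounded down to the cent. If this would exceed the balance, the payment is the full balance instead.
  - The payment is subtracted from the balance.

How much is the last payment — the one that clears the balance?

$261.67

# | Opening | Interest | Payment | End bal
1 | $1,789.30 | $55.46 | $204.97 | $1,639.79
2 | $1,639.79 | $50.83 | $211.32 | $1,479.30
3 | $1,479.30 | $45.85 | $217.87 | $1,307.28
4 | $1,307.28 | $40.52 | $224.63 | $1,123.17
5 | $1,123.17 | $34.81 | $231.59 | $926.39
6 | $926.39 | $28.71 | $238.77 | $716.33
7 | $716.33 | $22.20 | $246.17 | $492.36
8 | $492.36 | $15.26 | $253.81 | $253.81
9 | $253.81 | $7.86 | $261.67 | $0.00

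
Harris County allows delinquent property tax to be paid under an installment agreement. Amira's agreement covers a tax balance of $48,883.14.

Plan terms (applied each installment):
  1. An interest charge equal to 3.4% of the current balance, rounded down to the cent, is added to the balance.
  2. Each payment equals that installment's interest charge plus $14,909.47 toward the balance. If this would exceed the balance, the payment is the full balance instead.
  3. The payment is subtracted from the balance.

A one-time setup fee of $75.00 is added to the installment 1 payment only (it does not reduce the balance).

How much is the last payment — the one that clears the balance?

$4,295.99

# | Opening | Interest | Payment | Fee | End bal
1 | $48,883.14 | $1,662.02 | $16,571.49 | $75.00 | $33,973.67
2 | $33,973.67 | $1,155.10 | $16,064.57 | — | $19,064.20
3 | $19,064.20 | $648.18 | $15,557.65 | — | $4,154.73
4 | $4,154.73 | $141.26 | $4,295.99 | — | $0.00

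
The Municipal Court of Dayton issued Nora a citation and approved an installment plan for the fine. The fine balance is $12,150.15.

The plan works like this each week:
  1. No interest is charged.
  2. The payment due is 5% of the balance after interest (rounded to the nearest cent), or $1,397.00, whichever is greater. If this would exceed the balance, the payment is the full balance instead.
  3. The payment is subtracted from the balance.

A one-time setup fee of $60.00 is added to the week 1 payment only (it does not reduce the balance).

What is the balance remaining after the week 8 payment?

$974.15

Week 1: opening $12,150.15; payment $1,397.00 (+ $60.00 fee); balance $10,753.15
Week 2: opening $10,753.15; payment $1,397.00; balance $9,356.15
Week 3: opening $9,356.15; payment $1,397.00; balance $7,959.15
Week 4: opening $7,959.15; payment $1,397.00; balance $6,562.15
Week 5: opening $6,562.15; payment $1,397.00; balance $5,165.15
Week 6: opening $5,165.15; payment $1,397.00; balance $3,768.15
Week 7: opening $3,768.15; payment $1,397.00; balance $2,371.15
Week 8: opening $2,371.15; payment $1,397.00; balance $974.15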